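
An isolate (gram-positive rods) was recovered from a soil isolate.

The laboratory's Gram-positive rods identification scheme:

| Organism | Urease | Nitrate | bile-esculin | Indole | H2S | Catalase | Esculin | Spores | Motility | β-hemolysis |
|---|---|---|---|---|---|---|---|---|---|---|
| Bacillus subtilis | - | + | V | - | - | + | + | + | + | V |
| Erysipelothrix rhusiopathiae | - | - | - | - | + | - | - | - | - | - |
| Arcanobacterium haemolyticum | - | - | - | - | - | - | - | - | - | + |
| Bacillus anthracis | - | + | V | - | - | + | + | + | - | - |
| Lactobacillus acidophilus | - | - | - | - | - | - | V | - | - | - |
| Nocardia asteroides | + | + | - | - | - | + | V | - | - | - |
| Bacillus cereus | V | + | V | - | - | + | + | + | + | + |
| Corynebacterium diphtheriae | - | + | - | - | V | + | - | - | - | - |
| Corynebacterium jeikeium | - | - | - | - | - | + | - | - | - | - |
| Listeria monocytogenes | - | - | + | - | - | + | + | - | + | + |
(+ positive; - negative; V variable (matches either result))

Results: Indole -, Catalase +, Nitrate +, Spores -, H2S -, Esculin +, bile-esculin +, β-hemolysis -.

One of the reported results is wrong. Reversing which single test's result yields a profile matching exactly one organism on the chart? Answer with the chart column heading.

As reported, no row in the chart matches all 8 reactions.
Reversing Nitrate → still no organism matches.
Reversing Esculin → still no organism matches.
Reversing Catalase → still no organism matches.
Reversing H2S → still no organism matches.
Reversing bile-esculin (to -) → unique match: Nocardia asteroides.
Reversing Indole → still no organism matches.
Reversing Spores → 2 organisms match (not unique).
Reversing β-hemolysis → still no organism matches.

bile-esculin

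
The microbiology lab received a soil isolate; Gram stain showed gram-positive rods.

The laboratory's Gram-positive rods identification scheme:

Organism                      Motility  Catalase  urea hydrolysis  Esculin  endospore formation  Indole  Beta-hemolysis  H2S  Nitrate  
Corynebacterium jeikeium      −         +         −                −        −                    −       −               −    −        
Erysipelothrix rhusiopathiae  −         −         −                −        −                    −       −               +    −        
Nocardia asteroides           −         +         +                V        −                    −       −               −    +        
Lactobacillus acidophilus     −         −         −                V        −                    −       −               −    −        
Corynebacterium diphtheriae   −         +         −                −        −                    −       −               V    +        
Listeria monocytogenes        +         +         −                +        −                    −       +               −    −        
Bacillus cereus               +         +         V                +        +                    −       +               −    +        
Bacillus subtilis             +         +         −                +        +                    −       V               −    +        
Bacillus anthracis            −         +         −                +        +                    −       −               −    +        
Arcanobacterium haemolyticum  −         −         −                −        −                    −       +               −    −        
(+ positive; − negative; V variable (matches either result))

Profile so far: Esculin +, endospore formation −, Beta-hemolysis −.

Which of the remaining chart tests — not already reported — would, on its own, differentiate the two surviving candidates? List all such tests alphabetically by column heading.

Beta-hemolysis −: excludes Listeria monocytogenes, Bacillus cereus, Arcanobacterium haemolyticum — 7 left.
Esculin +: excludes Corynebacterium jeikeium, Erysipelothrix rhusiopathiae, Corynebacterium diphtheriae — 4 left.
endospore formation −: excludes Bacillus subtilis, Bacillus anthracis — 2 left.
Two candidates remain: Lactobacillus acidophilus and Nocardia asteroides.
  Motility: − vs − — same for both, does not separate.
  Catalase: Lactobacillus acidophilus −, Nocardia asteroides + — discriminates.
  urea hydrolysis: Lactobacillus acidophilus −, Nocardia asteroides + — discriminates.
  Indole: − vs − — same for both, does not separate.
  H2S: − vs − — same for both, does not separate.
  Nitrate: Lactobacillus acidophilus −, Nocardia asteroides + — discriminates.

Catalase, Nitrate, urea hydrolysis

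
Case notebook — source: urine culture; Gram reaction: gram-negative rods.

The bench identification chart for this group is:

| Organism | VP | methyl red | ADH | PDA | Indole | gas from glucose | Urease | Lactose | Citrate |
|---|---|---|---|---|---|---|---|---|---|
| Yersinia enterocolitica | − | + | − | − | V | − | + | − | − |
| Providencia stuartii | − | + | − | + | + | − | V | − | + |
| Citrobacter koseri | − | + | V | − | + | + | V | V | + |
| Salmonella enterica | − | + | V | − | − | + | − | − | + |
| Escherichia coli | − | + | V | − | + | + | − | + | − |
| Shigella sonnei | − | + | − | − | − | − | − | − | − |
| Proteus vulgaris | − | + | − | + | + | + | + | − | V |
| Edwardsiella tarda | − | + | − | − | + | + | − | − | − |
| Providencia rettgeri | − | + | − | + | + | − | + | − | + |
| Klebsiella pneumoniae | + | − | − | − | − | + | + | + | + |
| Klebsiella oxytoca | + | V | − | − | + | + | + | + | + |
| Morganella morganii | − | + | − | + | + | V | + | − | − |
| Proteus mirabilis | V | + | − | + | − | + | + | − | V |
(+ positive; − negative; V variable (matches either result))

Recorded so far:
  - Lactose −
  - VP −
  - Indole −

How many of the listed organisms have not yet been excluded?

4

VP −: excludes Klebsiella pneumoniae, Klebsiella oxytoca — 11 left.
Lactose −: excludes Escherichia coli — 10 left.
Indole −: excludes 6 organisms — 4 left.
Still consistent: Proteus mirabilis, Salmonella enterica, Shigella sonnei, Yersinia enterocolitica.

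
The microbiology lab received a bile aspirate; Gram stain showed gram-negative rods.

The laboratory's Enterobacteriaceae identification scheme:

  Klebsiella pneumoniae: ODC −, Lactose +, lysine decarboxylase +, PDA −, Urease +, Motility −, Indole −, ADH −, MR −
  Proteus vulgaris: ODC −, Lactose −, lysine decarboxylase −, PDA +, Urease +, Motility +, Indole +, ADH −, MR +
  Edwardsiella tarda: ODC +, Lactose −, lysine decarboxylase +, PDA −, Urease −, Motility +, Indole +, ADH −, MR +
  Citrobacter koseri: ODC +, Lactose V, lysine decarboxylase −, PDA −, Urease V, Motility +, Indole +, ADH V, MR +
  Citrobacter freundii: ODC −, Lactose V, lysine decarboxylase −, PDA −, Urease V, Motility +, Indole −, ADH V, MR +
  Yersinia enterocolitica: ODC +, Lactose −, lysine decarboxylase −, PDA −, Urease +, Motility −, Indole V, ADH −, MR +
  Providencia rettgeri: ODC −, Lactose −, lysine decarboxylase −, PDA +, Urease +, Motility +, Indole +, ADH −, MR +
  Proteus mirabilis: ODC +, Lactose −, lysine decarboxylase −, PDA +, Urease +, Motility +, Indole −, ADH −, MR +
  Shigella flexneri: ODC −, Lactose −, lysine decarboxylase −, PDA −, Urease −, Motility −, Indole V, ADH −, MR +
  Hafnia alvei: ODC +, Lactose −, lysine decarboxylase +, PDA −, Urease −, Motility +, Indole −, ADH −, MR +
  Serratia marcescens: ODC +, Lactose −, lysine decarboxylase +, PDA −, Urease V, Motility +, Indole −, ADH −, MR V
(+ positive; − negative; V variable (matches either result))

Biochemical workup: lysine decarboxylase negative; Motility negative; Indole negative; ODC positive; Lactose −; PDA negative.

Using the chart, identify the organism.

ODC +: excludes 5 organisms — 6 left.
Lactose −: all 6 remaining candidates are consistent.
Motility −: excludes 5 organisms — 1 left.
PDA −: the one remaining candidate is consistent.
Indole −: the one remaining candidate is consistent.
lysine decarboxylase −: the one remaining candidate is consistent.

Yersinia enterocolitica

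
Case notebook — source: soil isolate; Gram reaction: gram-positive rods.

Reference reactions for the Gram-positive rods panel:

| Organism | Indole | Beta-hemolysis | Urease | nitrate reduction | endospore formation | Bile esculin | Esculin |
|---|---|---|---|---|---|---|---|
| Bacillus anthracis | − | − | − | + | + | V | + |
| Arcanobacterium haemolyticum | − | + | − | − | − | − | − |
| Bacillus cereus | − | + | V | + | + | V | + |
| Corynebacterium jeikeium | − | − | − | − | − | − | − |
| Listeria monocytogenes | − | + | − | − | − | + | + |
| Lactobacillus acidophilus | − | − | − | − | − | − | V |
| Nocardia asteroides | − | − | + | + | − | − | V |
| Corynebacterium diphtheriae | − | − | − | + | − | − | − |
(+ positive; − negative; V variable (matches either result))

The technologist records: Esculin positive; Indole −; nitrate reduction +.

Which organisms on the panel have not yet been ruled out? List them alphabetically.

nitrate reduction +: excludes Arcanobacterium haemolyticum, Corynebacterium jeikeium, Listeria monocytogenes, Lactobacillus acidophilus — 4 left.
Esculin +: excludes Corynebacterium diphtheriae — 3 left.
Indole −: all 3 remaining candidates are consistent.

Bacillus anthracis, Bacillus cereus, Nocardia asteroides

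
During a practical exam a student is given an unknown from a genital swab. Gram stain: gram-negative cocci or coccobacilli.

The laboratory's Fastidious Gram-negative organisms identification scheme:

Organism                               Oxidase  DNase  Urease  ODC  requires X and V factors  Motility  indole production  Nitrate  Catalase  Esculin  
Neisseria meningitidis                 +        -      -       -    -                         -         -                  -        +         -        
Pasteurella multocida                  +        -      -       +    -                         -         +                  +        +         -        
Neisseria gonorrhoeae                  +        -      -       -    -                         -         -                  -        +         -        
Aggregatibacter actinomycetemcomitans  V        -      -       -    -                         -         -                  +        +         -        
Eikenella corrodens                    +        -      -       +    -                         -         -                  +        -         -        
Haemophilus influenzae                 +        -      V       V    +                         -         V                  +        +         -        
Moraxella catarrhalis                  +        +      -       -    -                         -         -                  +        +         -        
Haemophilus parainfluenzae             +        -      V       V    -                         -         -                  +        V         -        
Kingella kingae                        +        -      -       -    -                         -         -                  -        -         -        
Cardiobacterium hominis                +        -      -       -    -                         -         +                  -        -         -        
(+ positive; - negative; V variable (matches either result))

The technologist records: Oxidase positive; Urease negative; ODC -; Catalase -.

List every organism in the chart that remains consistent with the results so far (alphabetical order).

Cardiobacterium hominis, Haemophilus parainfluenzae, Kingella kingae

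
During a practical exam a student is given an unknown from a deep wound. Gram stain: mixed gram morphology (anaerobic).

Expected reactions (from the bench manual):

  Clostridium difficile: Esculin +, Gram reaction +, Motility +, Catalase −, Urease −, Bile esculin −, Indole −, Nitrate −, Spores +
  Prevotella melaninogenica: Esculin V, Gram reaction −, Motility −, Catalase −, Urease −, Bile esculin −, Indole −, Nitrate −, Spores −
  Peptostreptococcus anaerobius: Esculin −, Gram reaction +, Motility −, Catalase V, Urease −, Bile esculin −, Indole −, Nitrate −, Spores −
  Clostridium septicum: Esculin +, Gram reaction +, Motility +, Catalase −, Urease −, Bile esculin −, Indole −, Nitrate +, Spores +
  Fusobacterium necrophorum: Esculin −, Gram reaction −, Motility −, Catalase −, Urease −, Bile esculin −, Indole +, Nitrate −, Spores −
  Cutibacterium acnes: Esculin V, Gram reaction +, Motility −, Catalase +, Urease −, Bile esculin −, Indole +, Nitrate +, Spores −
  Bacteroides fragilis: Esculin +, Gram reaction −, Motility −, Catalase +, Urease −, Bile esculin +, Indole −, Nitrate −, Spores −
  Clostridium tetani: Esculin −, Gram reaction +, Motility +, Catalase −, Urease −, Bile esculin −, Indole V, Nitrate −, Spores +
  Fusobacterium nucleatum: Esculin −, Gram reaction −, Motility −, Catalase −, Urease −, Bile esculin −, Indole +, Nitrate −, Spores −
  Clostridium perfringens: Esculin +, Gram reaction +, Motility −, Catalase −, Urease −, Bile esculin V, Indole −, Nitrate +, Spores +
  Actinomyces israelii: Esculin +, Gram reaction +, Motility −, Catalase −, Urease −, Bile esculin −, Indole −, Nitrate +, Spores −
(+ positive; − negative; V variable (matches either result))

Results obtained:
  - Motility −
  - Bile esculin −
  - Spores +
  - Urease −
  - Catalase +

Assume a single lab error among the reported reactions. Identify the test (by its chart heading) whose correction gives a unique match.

Catalase

As reported, no row in the chart matches all 5 reactions.
Reversing Urease → still no organism matches.
Reversing Catalase (to −) → unique match: Clostridium perfringens.
Reversing Motility → still no organism matches.
Reversing Spores → 2 organisms match (not unique).
Reversing Bile esculin → still no organism matches.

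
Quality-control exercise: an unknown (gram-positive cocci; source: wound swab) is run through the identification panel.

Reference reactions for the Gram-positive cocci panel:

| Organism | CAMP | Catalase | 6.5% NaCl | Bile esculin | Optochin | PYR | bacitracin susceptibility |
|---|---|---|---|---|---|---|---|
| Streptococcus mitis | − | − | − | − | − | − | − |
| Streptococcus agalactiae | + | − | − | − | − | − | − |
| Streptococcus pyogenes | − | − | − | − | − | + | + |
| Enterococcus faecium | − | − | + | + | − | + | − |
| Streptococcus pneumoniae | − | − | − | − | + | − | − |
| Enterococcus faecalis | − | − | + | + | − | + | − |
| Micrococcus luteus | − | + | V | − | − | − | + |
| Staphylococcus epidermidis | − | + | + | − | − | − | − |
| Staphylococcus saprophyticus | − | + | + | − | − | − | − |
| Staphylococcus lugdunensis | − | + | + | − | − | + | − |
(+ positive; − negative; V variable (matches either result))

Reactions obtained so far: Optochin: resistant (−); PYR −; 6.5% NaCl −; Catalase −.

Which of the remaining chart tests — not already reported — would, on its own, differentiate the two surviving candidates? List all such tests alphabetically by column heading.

CAMP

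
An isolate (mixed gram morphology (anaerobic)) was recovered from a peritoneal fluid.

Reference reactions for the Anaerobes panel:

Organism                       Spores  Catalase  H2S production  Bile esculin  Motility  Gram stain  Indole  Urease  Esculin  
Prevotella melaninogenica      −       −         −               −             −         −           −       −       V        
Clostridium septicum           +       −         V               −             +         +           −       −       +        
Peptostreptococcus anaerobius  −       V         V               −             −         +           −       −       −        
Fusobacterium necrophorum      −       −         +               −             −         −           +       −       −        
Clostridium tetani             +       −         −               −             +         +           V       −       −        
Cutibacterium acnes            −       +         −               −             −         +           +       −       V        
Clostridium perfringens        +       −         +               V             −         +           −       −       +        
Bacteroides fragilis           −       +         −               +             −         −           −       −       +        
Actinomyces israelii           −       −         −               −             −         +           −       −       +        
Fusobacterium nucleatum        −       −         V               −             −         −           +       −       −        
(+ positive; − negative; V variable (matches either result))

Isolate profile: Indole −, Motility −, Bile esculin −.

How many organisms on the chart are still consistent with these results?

Motility −: excludes Clostridium septicum, Clostridium tetani — 8 left.
Bile esculin −: excludes Bacteroides fragilis — 7 left.
Indole −: excludes Fusobacterium necrophorum, Cutibacterium acnes, Fusobacterium nucleatum — 4 left.
Still consistent: Actinomyces israelii, Clostridium perfringens, Peptostreptococcus anaerobius, Prevotella melaninogenica.

4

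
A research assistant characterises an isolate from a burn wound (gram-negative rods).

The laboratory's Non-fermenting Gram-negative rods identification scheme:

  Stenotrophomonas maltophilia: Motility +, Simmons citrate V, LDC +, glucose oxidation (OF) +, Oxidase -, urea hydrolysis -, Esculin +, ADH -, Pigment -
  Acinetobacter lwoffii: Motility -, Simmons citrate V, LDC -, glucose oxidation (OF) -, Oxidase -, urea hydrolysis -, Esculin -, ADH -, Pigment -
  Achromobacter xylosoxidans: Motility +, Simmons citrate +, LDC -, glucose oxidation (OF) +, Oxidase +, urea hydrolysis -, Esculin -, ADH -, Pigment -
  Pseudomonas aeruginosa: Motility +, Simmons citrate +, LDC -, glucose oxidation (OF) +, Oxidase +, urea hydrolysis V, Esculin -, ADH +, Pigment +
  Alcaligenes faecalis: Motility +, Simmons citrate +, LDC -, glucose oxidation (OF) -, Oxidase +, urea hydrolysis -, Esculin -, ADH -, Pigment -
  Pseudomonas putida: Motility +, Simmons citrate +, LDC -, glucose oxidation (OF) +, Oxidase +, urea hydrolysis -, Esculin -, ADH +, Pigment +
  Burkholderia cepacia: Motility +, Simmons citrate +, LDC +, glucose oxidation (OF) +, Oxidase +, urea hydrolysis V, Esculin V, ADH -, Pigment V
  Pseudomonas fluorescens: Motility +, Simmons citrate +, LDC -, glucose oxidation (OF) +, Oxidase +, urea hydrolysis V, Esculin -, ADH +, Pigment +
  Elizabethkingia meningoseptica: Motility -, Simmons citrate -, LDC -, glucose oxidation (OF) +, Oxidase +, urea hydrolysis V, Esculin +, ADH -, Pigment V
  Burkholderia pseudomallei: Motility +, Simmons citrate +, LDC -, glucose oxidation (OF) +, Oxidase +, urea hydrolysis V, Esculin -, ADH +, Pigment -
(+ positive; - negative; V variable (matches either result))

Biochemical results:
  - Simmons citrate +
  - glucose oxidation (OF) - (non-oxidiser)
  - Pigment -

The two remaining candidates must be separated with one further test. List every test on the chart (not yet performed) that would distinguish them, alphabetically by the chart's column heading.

Motility, Oxidase

Pigment -: excludes Pseudomonas aeruginosa, Pseudomonas putida, Pseudomonas fluorescens — 7 left.
glucose oxidation (OF) -: excludes 5 organisms — 2 left.
Simmons citrate +: all 2 remaining candidates are consistent.
Two candidates remain: Acinetobacter lwoffii and Alcaligenes faecalis.
  Motility: Acinetobacter lwoffii -, Alcaligenes faecalis + — discriminates.
  LDC: - vs - — same for both, does not separate.
  Oxidase: Acinetobacter lwoffii -, Alcaligenes faecalis + — discriminates.
  urea hydrolysis: - vs - — same for both, does not separate.
  Esculin: - vs - — same for both, does not separate.
  ADH: - vs - — same for both, does not separate.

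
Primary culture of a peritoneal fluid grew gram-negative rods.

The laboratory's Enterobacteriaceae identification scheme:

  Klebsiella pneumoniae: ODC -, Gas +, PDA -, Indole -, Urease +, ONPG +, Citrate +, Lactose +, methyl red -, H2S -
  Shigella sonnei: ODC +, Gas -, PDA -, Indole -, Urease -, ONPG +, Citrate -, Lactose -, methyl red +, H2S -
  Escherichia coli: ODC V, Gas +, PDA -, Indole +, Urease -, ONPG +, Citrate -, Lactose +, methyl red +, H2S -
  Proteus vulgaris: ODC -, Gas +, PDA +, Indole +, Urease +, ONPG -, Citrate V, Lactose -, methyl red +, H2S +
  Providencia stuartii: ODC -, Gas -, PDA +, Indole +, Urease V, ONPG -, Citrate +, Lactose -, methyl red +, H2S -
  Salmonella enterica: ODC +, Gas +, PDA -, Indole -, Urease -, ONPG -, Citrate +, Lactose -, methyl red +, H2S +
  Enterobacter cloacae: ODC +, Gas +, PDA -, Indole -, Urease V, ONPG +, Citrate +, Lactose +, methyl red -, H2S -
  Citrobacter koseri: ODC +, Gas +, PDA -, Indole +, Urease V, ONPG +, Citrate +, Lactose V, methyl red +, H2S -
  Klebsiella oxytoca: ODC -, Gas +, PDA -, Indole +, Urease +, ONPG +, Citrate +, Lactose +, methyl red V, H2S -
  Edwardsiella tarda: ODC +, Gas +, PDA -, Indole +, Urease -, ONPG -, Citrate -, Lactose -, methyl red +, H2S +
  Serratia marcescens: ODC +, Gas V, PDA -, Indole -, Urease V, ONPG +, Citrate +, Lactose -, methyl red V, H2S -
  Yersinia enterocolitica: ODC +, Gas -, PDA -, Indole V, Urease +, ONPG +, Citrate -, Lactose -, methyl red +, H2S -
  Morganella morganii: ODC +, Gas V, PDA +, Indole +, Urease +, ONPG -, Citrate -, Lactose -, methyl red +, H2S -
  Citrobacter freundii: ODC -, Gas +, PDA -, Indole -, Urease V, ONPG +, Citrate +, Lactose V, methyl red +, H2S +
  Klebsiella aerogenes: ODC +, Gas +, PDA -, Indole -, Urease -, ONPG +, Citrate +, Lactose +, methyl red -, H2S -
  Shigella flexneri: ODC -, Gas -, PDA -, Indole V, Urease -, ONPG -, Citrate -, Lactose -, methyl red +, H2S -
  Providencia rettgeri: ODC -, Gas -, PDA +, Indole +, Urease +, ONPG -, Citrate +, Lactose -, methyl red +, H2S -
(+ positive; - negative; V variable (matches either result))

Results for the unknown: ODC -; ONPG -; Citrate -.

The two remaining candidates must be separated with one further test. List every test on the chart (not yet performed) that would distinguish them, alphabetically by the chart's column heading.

Gas, H2S, PDA, Urease

Citrate -: excludes 10 organisms — 7 left.
ODC -: excludes Shigella sonnei, Edwardsiella tarda, Yersinia enterocolitica, Morganella morganii — 3 left.
ONPG -: excludes Escherichia coli — 2 left.
Two candidates remain: Proteus vulgaris and Shigella flexneri.
  Gas: Proteus vulgaris +, Shigella flexneri - — discriminates.
  PDA: Proteus vulgaris +, Shigella flexneri - — discriminates.
  Indole: + vs V — variable for at least one, does not separate.
  Urease: Proteus vulgaris +, Shigella flexneri - — discriminates.
  Lactose: - vs - — same for both, does not separate.
  methyl red: + vs + — same for both, does not separate.
  H2S: Proteus vulgaris +, Shigella flexneri - — discriminates.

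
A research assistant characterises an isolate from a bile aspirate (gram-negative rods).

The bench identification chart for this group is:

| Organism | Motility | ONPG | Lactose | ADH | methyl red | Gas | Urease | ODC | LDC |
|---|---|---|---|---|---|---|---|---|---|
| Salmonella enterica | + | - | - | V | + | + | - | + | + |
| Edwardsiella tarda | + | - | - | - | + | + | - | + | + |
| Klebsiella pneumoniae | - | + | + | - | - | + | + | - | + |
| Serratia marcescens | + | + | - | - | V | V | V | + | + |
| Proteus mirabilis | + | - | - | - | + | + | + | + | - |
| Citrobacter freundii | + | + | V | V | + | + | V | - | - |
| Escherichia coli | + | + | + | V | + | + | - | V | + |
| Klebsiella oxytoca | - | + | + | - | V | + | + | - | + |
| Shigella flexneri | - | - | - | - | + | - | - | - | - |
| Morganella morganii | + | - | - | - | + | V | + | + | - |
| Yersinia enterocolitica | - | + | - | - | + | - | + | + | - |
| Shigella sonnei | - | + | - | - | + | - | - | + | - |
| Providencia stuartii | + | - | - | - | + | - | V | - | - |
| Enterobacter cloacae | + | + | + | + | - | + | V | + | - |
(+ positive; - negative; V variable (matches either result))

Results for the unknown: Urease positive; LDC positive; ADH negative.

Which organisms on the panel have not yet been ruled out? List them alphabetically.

ADH -: excludes Enterobacter cloacae — 13 left.
Urease +: excludes 5 organisms — 8 left.
LDC +: excludes 5 organisms — 3 left.

Klebsiella oxytoca, Klebsiella pneumoniae, Serratia marcescens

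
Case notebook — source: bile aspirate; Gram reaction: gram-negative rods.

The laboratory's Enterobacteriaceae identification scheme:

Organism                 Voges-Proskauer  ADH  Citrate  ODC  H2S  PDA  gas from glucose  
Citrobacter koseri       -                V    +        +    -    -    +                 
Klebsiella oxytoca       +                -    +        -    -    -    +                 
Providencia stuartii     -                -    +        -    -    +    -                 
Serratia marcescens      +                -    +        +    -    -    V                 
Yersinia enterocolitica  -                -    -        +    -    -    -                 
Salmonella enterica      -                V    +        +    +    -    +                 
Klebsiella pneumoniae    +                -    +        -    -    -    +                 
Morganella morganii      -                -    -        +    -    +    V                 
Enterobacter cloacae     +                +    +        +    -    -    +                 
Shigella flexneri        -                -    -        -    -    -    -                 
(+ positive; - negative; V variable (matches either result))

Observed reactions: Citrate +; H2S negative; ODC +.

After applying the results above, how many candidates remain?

Citrate +: excludes Yersinia enterocolitica, Morganella morganii, Shigella flexneri — 7 left.
ODC +: excludes Klebsiella oxytoca, Providencia stuartii, Klebsiella pneumoniae — 4 left.
H2S -: excludes Salmonella enterica — 3 left.
Still consistent: Citrobacter koseri, Enterobacter cloacae, Serratia marcescens.

3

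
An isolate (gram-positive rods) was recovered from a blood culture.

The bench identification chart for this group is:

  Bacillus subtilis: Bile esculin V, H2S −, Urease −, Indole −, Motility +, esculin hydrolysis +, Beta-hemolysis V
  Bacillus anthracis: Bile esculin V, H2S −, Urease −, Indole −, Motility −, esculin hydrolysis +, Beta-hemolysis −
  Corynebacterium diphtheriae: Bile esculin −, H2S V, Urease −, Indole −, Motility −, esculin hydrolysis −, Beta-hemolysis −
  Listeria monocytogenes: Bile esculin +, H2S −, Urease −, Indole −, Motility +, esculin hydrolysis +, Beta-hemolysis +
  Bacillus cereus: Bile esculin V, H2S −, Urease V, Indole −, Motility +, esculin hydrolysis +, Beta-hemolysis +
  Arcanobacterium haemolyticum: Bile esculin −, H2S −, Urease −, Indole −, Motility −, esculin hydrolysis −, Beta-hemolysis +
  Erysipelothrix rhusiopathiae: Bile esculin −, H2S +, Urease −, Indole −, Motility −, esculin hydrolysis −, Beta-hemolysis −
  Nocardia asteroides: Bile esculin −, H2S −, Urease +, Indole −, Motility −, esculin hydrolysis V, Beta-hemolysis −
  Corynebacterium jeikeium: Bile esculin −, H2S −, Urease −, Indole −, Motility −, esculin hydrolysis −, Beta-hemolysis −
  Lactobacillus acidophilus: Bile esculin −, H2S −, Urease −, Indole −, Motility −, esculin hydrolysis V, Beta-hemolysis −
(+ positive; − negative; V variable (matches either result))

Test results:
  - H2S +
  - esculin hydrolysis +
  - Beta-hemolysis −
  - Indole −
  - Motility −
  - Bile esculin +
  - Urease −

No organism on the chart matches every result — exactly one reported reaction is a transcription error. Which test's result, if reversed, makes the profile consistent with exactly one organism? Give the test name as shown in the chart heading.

As reported, no row in the chart matches all 7 reactions.
Reversing esculin hydrolysis → still no organism matches.
Reversing Urease → still no organism matches.
Reversing Bile esculin → still no organism matches.
Reversing Beta-hemolysis → still no organism matches.
Reversing H2S (to −) → unique match: Bacillus anthracis.
Reversing Indole → still no organism matches.
Reversing Motility → still no organism matches.

H2S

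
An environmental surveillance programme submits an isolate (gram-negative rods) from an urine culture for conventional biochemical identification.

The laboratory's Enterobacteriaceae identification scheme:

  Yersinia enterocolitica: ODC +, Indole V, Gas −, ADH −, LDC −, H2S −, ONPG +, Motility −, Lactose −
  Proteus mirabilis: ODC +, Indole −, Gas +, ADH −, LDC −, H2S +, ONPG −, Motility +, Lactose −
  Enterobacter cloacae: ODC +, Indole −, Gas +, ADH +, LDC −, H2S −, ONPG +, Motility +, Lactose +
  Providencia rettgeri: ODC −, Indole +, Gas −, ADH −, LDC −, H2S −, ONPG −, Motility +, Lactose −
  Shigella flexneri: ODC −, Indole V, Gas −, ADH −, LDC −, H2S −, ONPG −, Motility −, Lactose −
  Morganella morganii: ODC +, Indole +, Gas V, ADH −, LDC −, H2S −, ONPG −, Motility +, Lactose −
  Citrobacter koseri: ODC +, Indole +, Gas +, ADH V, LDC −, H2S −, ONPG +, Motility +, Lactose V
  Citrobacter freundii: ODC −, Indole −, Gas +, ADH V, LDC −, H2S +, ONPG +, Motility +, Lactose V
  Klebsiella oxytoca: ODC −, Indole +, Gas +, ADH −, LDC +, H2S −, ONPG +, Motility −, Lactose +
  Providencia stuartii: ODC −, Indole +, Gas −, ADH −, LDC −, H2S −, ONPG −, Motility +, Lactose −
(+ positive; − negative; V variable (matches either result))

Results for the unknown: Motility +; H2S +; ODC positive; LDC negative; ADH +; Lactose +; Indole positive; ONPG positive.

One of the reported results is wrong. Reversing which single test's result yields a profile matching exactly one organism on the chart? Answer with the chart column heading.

H2S

As reported, no row in the chart matches all 8 reactions.
Reversing LDC → still no organism matches.
Reversing ADH → still no organism matches.
Reversing ONPG → still no organism matches.
Reversing ODC → still no organism matches.
Reversing Indole → still no organism matches.
Reversing Lactose → still no organism matches.
Reversing Motility → still no organism matches.
Reversing H2S (to −) → unique match: Citrobacter koseri.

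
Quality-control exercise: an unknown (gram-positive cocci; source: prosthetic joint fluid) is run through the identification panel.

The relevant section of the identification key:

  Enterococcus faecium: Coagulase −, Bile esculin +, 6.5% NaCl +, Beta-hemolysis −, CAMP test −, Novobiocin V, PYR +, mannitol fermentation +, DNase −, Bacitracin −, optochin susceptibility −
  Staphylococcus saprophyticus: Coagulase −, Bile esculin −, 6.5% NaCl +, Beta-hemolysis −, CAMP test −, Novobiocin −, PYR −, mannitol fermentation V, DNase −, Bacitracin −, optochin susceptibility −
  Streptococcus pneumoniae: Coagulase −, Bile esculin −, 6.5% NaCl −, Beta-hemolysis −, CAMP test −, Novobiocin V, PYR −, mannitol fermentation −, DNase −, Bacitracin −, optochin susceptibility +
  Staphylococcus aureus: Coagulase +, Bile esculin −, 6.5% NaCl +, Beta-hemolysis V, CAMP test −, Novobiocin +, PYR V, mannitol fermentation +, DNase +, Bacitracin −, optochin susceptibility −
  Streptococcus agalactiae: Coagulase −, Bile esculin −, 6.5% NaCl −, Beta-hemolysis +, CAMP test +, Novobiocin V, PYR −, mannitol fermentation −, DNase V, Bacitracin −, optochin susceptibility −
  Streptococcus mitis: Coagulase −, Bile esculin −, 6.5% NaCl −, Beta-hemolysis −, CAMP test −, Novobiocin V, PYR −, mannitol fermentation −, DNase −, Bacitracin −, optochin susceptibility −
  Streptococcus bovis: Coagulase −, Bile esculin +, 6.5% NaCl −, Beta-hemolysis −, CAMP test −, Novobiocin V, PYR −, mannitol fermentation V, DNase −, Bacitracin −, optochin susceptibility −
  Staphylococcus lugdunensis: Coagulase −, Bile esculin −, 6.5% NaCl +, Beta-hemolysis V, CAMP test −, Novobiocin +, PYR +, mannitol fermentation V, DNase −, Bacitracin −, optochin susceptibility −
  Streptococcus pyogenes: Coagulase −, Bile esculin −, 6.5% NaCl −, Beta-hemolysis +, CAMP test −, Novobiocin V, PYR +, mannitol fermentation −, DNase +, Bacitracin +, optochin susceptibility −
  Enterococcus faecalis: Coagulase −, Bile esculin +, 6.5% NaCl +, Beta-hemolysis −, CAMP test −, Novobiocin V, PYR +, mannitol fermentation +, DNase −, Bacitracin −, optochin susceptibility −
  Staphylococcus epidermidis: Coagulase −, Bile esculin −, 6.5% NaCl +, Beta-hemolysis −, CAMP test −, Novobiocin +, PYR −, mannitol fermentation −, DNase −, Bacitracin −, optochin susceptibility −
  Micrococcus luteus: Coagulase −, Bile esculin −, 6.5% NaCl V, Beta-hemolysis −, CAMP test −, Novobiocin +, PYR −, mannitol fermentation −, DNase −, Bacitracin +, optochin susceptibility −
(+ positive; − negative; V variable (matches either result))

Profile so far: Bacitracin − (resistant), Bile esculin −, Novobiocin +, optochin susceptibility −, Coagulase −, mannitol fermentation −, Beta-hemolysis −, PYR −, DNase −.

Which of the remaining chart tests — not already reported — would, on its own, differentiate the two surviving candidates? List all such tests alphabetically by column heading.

mannitol fermentation −: excludes Enterococcus faecium, Staphylococcus aureus, Enterococcus faecalis — 9 left.
Novobiocin +: excludes Staphylococcus saprophyticus — 8 left.
Bacitracin −: excludes Streptococcus pyogenes, Micrococcus luteus — 6 left.
optochin susceptibility −: excludes Streptococcus pneumoniae — 5 left.
DNase −: all 5 remaining candidates are consistent.
Beta-hemolysis −: excludes Streptococcus agalactiae — 4 left.
PYR −: excludes Staphylococcus lugdunensis — 3 left.
Coagulase −: all 3 remaining candidates are consistent.
Bile esculin −: excludes Streptococcus bovis — 2 left.
Two candidates remain: Staphylococcus epidermidis and Streptococcus mitis.
  6.5% NaCl: Staphylococcus epidermidis +, Streptococcus mitis − — discriminates.
  CAMP test: − vs − — same for both, does not separate.

6.5% NaCl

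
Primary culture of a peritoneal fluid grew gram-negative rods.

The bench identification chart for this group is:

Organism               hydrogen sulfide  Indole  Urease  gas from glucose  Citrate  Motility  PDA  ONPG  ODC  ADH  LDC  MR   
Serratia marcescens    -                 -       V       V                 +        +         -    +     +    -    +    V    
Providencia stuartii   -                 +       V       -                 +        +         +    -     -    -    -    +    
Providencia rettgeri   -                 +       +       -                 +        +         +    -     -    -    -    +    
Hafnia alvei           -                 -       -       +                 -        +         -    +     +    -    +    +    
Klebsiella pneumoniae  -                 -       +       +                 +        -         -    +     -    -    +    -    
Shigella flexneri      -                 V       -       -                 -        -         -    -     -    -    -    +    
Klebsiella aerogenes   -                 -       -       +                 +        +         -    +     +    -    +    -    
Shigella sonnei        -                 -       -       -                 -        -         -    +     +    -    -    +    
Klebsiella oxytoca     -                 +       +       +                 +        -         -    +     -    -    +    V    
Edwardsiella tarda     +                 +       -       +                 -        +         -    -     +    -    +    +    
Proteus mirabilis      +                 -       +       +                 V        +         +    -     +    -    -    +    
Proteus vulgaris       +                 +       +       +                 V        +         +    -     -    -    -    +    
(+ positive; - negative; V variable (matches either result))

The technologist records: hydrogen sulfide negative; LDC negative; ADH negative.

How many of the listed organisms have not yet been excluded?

4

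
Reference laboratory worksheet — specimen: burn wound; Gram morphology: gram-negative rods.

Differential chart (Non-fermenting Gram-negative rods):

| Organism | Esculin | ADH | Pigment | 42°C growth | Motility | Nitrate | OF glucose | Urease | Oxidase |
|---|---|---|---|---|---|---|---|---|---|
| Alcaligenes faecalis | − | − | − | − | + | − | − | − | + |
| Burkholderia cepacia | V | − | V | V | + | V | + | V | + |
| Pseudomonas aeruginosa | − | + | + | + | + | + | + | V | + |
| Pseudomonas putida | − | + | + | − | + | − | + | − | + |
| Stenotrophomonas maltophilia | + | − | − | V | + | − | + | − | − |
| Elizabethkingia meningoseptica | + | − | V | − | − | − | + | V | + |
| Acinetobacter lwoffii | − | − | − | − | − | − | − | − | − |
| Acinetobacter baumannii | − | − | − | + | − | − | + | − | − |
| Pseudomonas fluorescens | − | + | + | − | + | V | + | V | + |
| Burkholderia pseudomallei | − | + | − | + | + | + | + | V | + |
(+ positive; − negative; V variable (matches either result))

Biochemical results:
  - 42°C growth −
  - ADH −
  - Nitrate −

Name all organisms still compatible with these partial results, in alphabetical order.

Acinetobacter lwoffii, Alcaligenes faecalis, Burkholderia cepacia, Elizabethkingia meningoseptica, Stenotrophomonas maltophilia

ADH −: excludes Pseudomonas aeruginosa, Pseudomonas putida, Pseudomonas fluorescens, Burkholderia pseudomallei — 6 left.
42°C growth −: excludes Acinetobacter baumannii — 5 left.
Nitrate −: all 5 remaining candidates are consistent.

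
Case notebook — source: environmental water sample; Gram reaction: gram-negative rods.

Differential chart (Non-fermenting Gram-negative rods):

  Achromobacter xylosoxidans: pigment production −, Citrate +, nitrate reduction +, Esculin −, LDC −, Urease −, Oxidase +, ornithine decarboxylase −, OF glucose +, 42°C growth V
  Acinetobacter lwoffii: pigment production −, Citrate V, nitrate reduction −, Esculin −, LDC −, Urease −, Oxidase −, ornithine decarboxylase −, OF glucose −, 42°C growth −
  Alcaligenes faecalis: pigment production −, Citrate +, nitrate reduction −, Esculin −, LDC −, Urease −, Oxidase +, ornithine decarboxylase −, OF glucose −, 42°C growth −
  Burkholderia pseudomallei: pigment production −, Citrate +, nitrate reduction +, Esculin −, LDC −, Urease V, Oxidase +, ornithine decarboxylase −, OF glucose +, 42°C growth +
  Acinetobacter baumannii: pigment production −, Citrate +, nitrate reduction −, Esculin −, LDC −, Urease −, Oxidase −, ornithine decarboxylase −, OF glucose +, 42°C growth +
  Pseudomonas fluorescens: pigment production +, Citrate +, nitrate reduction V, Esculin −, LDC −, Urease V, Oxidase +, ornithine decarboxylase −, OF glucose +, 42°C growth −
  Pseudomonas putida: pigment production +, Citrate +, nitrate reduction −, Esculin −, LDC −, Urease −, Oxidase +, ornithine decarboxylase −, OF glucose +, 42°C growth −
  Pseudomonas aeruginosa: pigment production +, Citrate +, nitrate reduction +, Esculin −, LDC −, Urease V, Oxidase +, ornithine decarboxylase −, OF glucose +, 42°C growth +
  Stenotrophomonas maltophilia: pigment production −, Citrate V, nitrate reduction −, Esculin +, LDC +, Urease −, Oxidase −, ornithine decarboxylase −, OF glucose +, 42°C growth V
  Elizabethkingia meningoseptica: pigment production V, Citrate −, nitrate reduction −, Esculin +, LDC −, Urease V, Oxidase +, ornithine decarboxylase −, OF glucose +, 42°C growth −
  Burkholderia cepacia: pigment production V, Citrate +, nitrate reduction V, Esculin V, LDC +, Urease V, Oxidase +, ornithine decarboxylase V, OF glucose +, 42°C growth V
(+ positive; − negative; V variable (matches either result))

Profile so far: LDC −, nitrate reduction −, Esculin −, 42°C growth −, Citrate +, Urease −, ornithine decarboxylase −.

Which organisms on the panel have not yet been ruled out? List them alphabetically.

LDC −: excludes Stenotrophomonas maltophilia, Burkholderia cepacia — 9 left.
Urease −: all 9 remaining candidates are consistent.
Esculin −: excludes Elizabethkingia meningoseptica — 8 left.
ornithine decarboxylase −: all 8 remaining candidates are consistent.
Citrate +: all 8 remaining candidates are consistent.
42°C growth −: excludes Burkholderia pseudomallei, Acinetobacter baumannii, Pseudomonas aeruginosa — 5 left.
nitrate reduction −: excludes Achromobacter xylosoxidans — 4 left.

Acinetobacter lwoffii, Alcaligenes faecalis, Pseudomonas fluorescens, Pseudomonas putida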